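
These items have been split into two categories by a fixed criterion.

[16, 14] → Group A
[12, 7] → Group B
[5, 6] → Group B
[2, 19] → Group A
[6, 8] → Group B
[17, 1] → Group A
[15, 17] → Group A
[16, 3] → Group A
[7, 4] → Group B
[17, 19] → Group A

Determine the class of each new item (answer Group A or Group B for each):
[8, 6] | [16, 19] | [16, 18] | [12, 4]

Group B, Group A, Group A, Group B

The simplest hypothesis consistent with all the labels is: max ≥ 14.
Group B: [8, 6], since max 8. Group A: [16, 19], since max 19. Group A: [16, 18], since max 18. Group B: [12, 4], since max 12.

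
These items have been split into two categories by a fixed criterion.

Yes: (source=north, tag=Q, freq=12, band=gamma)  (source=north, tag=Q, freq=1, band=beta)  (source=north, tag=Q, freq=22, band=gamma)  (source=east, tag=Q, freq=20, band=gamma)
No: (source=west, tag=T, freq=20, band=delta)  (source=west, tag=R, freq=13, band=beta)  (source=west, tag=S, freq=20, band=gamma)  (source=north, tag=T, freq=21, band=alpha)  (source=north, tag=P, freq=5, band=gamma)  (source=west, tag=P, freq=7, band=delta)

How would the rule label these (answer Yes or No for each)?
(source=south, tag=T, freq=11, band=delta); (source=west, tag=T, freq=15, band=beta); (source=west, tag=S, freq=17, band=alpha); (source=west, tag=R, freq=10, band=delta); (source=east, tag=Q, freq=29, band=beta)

No, No, No, No, Yes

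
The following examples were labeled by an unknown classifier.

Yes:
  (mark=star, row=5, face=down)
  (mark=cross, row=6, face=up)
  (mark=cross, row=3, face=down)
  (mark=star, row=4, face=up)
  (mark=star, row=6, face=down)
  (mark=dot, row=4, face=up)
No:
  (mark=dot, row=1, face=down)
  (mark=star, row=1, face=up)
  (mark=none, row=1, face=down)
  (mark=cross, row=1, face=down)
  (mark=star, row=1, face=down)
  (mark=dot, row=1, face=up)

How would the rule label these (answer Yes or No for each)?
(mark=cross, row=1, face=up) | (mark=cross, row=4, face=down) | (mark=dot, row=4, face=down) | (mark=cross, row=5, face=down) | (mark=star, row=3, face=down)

No, Yes, Yes, Yes, Yes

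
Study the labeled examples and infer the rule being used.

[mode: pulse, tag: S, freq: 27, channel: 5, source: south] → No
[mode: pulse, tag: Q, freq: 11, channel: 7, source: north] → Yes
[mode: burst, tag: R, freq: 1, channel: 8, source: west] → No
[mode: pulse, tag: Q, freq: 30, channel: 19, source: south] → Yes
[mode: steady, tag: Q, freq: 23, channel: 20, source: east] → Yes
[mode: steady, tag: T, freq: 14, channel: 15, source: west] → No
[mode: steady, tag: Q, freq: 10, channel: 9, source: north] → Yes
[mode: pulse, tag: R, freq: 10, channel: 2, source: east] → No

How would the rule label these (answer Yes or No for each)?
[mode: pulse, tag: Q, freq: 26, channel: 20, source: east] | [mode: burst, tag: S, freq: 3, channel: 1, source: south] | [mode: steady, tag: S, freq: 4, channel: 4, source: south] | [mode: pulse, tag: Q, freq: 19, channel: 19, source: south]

Yes, No, No, Yes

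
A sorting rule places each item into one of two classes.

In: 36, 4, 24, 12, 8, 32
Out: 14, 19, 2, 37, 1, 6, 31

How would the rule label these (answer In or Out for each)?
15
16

Out, In

Comparing the two groups points to one rule — multiple of 4.
15 — 15 = 4·3 + 3, hence Out. 16 — 16 = 4·4, hence In.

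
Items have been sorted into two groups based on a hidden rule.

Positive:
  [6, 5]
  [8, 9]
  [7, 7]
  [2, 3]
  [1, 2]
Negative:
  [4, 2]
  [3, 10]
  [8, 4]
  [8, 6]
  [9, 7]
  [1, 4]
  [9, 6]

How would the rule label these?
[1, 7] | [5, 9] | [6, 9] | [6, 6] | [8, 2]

Negative, Negative, Negative, Positive, Negative

'Positive' ⟺ |first − second| ≤ 1.
Negative: [1, 7], since |1−7| = 6. Negative: [5, 9], since |5−9| = 4. Negative: [6, 9], since |6−9| = 3. Positive: [6, 6], since |6−6| = 0. Negative: [8, 2], since |8−2| = 6.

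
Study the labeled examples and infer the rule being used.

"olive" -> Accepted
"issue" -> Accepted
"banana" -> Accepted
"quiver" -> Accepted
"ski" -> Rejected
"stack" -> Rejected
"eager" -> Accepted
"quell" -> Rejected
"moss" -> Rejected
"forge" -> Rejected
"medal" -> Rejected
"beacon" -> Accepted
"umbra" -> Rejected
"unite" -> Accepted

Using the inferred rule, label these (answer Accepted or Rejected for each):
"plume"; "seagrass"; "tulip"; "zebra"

Rejected, Accepted, Rejected, Rejected

The pattern is that an item is 'Accepted' exactly when: has ≥ 3 vowels.
"plume": 2 vowels — does not satisfy this, so Rejected. "seagrass": 3 vowels — passes, so Accepted. "tulip": 2 vowels — does not satisfy this, so Rejected. "zebra": 2 vowels — does not satisfy this, so Rejected.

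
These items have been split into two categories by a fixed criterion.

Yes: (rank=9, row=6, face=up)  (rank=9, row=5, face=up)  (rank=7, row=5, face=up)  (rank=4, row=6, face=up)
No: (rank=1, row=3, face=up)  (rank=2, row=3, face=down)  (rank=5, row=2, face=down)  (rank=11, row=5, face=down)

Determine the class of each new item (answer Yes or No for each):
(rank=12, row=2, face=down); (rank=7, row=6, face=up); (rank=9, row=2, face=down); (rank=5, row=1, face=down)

Rule: face is up AND row ≥ 5. This holds for each 'Yes' example and fails for each 'No' one.
(rank=12, row=2, face=down): face is down, row = 2 — does not satisfy this, so No.
(rank=7, row=6, face=up): face is up, row = 6 — qualifies, so Yes.
(rank=9, row=2, face=down): face is down, row = 2 — does not satisfy this, so No.
(rank=5, row=1, face=down): face is down, row = 1 — does not satisfy this, so No.

No, Yes, No, No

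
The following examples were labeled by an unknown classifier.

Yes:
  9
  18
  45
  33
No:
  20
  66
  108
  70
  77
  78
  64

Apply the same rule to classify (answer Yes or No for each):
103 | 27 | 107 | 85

A rule that fits every label: multiple of 3 AND at most 45 — true of each 'Yes' example, false of each 'No' one.
103 — 103 = 3·34 + 1, 103 > 45, hence No.
27 — 27 = 3·9, 27 ≤ 45, hence Yes.
107 — 107 = 3·35 + 2, 107 > 45, hence No.
85 — 85 = 3·28 + 1, 85 > 45, hence No.

No, Yes, No, No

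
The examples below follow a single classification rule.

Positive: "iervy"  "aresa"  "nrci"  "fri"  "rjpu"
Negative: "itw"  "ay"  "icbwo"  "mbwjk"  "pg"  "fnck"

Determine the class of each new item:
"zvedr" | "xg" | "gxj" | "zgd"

Positive, Negative, Negative, Negative

Every 'Positive' example satisfies: contains 'r'. None of the 'Negative' examples do.
"zvedr": has 'r' — has this property, so Positive.
"xg": no 'r' — doesn't match, so Negative.
"gxj": no 'r' — doesn't match, so Negative.
"zgd": no 'r' — doesn't match, so Negative.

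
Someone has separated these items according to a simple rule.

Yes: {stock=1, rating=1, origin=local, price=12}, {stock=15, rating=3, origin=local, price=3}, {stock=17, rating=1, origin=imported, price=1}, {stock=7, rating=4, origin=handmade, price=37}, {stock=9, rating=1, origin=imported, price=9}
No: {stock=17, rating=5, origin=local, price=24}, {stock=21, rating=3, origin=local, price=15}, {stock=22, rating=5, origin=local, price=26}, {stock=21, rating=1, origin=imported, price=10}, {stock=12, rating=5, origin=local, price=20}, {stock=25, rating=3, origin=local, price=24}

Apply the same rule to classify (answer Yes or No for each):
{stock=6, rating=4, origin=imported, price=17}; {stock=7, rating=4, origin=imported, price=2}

Yes, Yes

A rule that fits every label: stock ≤ 17 AND rating ≤ 4 — true of each 'Yes' example, false of each 'No' one.
Yes: {stock=6, rating=4, origin=imported, price=17}, since stock = 6, rating = 4. Yes: {stock=7, rating=4, origin=imported, price=2}, since stock = 7, rating = 4.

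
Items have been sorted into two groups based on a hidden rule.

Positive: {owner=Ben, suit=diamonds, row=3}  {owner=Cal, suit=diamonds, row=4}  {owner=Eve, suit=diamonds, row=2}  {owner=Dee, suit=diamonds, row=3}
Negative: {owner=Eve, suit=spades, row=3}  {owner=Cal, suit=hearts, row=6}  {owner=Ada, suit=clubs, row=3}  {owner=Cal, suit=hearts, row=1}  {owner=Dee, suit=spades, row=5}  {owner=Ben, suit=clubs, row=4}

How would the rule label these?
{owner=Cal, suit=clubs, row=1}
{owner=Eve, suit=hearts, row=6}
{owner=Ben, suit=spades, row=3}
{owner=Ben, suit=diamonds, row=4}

The common property of the 'Positive' items is: suit is diamonds. No 'Negative' item has it.
{owner=Cal, suit=clubs, row=1}: suit is clubs, doesn't qualify → Negative.
{owner=Eve, suit=hearts, row=6}: suit is hearts, doesn't qualify → Negative.
{owner=Ben, suit=spades, row=3}: suit is spades, doesn't qualify → Negative.
{owner=Ben, suit=diamonds, row=4}: suit is diamonds, satisfies this → Positive.

Negative, Negative, Negative, Positive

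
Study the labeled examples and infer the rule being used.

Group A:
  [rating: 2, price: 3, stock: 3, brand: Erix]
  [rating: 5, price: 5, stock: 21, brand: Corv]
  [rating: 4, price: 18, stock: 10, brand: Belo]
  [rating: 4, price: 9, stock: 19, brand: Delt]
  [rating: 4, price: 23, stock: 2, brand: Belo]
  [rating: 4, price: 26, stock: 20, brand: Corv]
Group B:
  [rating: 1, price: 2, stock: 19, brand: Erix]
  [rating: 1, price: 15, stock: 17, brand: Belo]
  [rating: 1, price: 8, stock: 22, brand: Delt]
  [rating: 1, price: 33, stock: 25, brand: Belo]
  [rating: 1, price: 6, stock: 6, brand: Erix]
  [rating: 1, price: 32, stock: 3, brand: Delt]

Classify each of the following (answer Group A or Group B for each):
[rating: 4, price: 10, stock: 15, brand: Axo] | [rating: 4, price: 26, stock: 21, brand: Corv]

Rule: rating ≥ 2. This holds for each 'Group A' example and fails for each 'Group B' one.
Group A: [rating: 4, price: 10, stock: 15, brand: Axo], since rating = 4. Group A: [rating: 4, price: 26, stock: 21, brand: Corv], since rating = 4.

Group A, Group A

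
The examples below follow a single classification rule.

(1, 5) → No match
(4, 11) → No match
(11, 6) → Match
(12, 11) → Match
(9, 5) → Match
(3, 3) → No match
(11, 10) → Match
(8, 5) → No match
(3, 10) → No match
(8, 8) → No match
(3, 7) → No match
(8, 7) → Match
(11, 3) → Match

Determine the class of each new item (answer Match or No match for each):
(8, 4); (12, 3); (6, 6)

No match, Match, No match

A rule that fits every label: first > second AND sum ≥ 14 — true of each 'Match' example, false of each 'No match' one.
(8, 4): No match (8 > 4, 8+4 = 12). (12, 3): Match (12 > 3, 12+3 = 15). (6, 6): No match (6 = 6, 6+6 = 12).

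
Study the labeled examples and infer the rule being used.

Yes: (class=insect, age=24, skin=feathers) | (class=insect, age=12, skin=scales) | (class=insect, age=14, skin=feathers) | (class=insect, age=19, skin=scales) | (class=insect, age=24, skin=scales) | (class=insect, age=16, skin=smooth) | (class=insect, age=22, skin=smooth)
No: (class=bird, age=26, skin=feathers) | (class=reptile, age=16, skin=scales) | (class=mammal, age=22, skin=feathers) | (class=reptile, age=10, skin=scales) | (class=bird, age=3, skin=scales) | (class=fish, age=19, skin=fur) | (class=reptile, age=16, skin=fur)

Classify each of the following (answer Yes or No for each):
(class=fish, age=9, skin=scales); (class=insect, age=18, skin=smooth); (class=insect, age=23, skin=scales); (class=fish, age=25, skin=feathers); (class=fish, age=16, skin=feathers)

No, Yes, Yes, No, No

Looking at the examples, the only property every 'Yes' case has and every 'No' case lacks is: class is insect.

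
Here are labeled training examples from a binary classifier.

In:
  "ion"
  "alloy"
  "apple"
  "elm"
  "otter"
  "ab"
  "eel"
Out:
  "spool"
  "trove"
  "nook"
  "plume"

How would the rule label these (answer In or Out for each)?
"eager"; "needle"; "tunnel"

The pattern is that an item is 'In' exactly when: starts with a vowel.
"eager": In (starts with 'e').
"needle": Out (starts with 'n').
"tunnel": Out (starts with 't').

In, Out, Out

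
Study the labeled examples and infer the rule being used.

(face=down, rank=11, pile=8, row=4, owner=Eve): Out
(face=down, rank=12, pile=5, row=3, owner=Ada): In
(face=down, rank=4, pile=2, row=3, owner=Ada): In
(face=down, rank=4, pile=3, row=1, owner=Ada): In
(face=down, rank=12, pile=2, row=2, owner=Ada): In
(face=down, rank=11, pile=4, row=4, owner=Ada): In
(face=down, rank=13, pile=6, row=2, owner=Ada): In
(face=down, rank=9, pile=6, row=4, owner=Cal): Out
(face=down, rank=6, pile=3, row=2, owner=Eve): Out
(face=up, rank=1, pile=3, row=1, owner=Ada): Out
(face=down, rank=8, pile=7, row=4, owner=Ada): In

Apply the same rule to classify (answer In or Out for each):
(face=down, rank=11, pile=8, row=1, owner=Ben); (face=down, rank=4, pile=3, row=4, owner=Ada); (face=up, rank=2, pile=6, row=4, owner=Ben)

Out, In, Out

One predicate separates the groups cleanly: owner is Ada AND face is down.
(face=down, rank=11, pile=8, row=1, owner=Ben): owner is Ben, face is down — lacks this property, so Out.
(face=down, rank=4, pile=3, row=4, owner=Ada): owner is Ada, face is down — qualifies, so In.
(face=up, rank=2, pile=6, row=4, owner=Ben): owner is Ben, face is up — lacks this property, so Out.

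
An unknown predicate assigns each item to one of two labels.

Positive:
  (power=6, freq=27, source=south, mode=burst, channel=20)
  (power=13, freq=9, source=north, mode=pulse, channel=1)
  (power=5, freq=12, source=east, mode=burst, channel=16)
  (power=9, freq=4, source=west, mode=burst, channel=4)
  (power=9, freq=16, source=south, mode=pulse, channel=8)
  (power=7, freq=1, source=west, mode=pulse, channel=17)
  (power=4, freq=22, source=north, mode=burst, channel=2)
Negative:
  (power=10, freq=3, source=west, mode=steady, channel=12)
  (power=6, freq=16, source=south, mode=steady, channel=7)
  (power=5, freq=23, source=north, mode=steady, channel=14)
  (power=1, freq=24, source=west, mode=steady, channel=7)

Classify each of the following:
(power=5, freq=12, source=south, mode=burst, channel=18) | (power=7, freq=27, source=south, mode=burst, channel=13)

Rule: mode is not steady. This holds for each 'Positive' example and fails for each 'Negative' one.
Positive: (power=5, freq=12, source=south, mode=burst, channel=18), since mode is burst. Positive: (power=7, freq=27, source=south, mode=burst, channel=13), since mode is burst.

Positive, Positive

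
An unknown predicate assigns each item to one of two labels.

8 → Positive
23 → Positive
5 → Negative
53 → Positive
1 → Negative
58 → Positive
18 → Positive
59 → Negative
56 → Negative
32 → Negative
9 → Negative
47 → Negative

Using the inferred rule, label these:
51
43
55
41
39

Negative, Positive, Negative, Negative, Negative

The pattern is that an item is 'Positive' exactly when: ≡ 3 (mod 5).
51: Negative (51 mod 5 = 1). 43: Positive (43 mod 5 = 3). 55: Negative (55 mod 5 = 0). 41: Negative (41 mod 5 = 1). 39: Negative (39 mod 5 = 4).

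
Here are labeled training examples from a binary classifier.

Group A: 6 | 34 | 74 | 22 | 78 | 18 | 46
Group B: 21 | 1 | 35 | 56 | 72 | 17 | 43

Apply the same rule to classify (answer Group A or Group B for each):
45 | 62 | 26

Group B, Group A, Group A

Checking candidate rules against both groups, what survives is: ≡ 2 (mod 4).
45 — 45 mod 4 = 1, hence Group B.
62 — 62 mod 4 = 2, hence Group A.
26 — 26 mod 4 = 2, hence Group A.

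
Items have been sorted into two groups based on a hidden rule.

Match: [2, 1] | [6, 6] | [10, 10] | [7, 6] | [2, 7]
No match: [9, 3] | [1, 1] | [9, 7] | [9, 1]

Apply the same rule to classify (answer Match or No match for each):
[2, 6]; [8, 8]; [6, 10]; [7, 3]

One predicate separates the groups cleanly: product is even.
[2, 6] → 2·6 = 12 → Match. [8, 8] → 8·8 = 64 → Match. [6, 10] → 6·10 = 60 → Match. [7, 3] → 7·3 = 21 → No match.

Match, Match, Match, No match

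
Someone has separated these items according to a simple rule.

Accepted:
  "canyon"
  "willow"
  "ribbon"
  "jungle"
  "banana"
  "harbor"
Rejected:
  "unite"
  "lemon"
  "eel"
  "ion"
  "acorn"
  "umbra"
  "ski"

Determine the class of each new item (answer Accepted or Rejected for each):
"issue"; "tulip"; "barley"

Rejected, Rejected, Accepted

Every 'Accepted' example satisfies: even length. None of the 'Rejected' examples do.
"issue" → length 5 → Rejected. "tulip" → length 5 → Rejected. "barley" → length 6 → Accepted.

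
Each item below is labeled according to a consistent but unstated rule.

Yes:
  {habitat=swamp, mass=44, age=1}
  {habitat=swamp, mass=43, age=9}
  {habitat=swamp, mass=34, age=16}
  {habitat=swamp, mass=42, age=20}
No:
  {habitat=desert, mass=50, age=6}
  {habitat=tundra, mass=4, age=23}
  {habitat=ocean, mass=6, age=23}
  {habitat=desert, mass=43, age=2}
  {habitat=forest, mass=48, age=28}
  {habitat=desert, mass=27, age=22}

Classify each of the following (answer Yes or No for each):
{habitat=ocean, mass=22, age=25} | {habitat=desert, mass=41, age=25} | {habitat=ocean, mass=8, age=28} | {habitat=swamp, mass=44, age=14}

The classifier is using: habitat is swamp.
{habitat=ocean, mass=22, age=25}: habitat is ocean, does not fit → No. {habitat=desert, mass=41, age=25}: habitat is desert, does not fit → No. {habitat=ocean, mass=8, age=28}: habitat is ocean, does not fit → No. {habitat=swamp, mass=44, age=14}: habitat is swamp, fits → Yes.

No, No, No, Yes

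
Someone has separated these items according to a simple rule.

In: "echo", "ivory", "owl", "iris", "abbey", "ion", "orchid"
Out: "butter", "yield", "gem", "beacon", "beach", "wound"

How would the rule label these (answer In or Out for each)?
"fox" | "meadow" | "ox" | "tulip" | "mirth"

Out, Out, In, Out, Out

The common property of the 'In' items is: starts with a vowel. No 'Out' item has it.
"fox": Out (starts with 'f'). "meadow": Out (starts with 'm'). "ox": In (starts with 'o'). "tulip": Out (starts with 't'). "mirth": Out (starts with 'm').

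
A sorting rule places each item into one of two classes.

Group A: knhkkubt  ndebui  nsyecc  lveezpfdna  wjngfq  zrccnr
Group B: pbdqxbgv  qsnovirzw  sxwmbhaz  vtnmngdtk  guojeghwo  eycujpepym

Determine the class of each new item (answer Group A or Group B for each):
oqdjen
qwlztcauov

All 'Group A' examples share one property — even length AND contains 'n' — and every 'Group B' example lacks it.
oqdjen: Group A (length 6, has 'n'). qwlztcauov: Group B (length 10, no 'n').

Group A, Group B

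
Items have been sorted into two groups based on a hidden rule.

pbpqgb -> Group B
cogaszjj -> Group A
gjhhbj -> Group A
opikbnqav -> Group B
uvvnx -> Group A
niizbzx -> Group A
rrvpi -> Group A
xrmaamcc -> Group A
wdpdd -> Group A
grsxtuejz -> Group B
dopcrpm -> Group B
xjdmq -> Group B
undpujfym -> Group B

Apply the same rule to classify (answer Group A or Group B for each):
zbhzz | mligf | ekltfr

Group A, Group B, Group B

Every 'Group A' example satisfies: has a double letter. None of the 'Group B' examples do.
zbhzz: 'zz' doubled — qualifies, so Group A.
mligf: no doubled letter — does not fit, so Group B.
ekltfr: no doubled letter — does not fit, so Group B.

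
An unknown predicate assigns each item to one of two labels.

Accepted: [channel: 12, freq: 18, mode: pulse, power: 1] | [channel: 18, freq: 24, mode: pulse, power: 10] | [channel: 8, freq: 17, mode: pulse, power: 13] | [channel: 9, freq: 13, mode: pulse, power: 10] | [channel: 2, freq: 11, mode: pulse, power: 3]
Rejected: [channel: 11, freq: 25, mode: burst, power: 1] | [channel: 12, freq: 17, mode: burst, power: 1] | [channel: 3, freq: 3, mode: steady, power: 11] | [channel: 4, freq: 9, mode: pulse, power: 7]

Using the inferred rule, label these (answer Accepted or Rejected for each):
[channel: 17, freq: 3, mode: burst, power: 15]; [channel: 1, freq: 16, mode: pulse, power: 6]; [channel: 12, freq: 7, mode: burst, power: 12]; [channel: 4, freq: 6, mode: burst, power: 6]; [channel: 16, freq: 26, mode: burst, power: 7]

Rejected, Accepted, Rejected, Rejected, Rejected

Every 'Accepted' example satisfies: mode is pulse AND freq ≥ 11. None of the 'Rejected' examples do.
Rejected: [channel: 17, freq: 3, mode: burst, power: 15], since mode is burst, freq = 3. Accepted: [channel: 1, freq: 16, mode: pulse, power: 6], since mode is pulse, freq = 16. Rejected: [channel: 12, freq: 7, mode: burst, power: 12], since mode is burst, freq = 7. Rejected: [channel: 4, freq: 6, mode: burst, power: 6], since mode is burst, freq = 6. Rejected: [channel: 16, freq: 26, mode: burst, power: 7], since mode is burst, freq = 26.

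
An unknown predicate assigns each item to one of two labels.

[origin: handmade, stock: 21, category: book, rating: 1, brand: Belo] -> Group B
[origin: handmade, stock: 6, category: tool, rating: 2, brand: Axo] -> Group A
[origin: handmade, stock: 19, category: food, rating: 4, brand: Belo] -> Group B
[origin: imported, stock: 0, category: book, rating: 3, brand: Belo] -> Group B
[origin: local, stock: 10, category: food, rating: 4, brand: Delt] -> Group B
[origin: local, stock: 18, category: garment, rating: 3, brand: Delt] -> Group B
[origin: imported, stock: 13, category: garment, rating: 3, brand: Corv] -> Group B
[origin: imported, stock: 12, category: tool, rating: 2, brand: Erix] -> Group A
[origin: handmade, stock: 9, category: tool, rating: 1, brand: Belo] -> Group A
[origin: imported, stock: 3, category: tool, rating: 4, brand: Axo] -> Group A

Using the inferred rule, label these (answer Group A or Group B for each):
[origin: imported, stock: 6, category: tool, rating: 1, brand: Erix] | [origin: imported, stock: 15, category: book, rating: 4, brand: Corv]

Group A, Group B

Every 'Group A' example satisfies: category is tool. None of the 'Group B' examples do.
[origin: imported, stock: 6, category: tool, rating: 1, brand: Erix] → category is tool → Group A.
[origin: imported, stock: 15, category: book, rating: 4, brand: Corv] → category is book → Group B.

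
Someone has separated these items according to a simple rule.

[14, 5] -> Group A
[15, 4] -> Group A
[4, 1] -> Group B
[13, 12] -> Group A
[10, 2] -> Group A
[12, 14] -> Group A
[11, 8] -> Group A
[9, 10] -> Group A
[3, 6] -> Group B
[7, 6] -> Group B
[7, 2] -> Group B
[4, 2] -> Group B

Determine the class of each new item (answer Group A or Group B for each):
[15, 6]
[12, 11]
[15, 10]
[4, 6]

Group A, Group A, Group A, Group B

All 'Group A' examples share one property — first ≥ 8 — and every 'Group B' example lacks it.
[15, 6] → first 15 → Group A.
[12, 11] → first 12 → Group A.
[15, 10] → first 15 → Group A.
[4, 6] → first 4 → Group B.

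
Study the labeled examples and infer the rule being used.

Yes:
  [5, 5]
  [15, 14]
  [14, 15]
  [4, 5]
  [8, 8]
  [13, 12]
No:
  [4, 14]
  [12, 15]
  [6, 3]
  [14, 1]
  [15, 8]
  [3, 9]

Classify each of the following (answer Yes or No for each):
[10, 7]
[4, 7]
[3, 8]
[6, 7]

The common property of the 'Yes' items is: |first − second| ≤ 1. No 'No' item has it.
[10, 7]: No (|10−7| = 3). [4, 7]: No (|4−7| = 3). [3, 8]: No (|3−8| = 5). [6, 7]: Yes (|6−7| = 1).

No, No, No, Yes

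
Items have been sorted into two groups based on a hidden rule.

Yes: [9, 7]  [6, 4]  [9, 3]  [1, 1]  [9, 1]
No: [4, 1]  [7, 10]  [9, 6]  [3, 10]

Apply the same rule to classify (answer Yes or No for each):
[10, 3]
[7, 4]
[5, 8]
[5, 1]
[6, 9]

No, No, No, Yes, No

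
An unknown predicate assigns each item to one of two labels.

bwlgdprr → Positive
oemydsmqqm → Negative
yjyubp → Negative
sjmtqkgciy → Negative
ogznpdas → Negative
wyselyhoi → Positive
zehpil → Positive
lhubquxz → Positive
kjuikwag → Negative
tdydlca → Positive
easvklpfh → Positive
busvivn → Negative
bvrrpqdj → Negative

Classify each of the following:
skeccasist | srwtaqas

Rule: contains 'l'. This holds for each 'Positive' example and fails for each 'Negative' one.
skeccasist: no 'l' — doesn't match, so Negative.
srwtaqas: no 'l' — doesn't match, so Negative.

Negative, Negative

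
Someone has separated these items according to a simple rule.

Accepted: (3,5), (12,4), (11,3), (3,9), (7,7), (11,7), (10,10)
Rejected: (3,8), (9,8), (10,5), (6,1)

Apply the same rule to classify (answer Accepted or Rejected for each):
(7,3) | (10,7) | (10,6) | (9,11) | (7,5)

Accepted, Rejected, Accepted, Accepted, Accepted

The distinguishing property — sum is even — holds for all the 'Accepted' cases and none of the 'Rejected' cases.
Accepted: (7,3), since 7+3 = 10. Rejected: (10,7), since 10+7 = 17. Accepted: (10,6), since 10+6 = 16. Accepted: (9,11), since 9+11 = 20. Accepted: (7,5), since 7+5 = 12.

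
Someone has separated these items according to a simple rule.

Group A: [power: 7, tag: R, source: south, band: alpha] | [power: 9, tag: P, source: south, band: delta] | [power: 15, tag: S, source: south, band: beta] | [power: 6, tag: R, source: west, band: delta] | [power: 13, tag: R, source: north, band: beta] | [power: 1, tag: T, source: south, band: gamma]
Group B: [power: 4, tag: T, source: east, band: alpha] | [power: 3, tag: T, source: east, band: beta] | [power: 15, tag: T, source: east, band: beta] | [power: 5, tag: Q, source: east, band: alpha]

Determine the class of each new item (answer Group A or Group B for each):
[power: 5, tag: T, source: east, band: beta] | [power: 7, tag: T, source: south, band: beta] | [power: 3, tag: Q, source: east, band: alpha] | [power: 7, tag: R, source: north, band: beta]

Group B, Group A, Group B, Group A

All 'Group A' examples share one property — source is not east — and every 'Group B' example lacks it.
[power: 5, tag: T, source: east, band: beta]: source is east — does not satisfy this, so Group B.
[power: 7, tag: T, source: south, band: beta]: source is south — matches, so Group A.
[power: 3, tag: Q, source: east, band: alpha]: source is east — does not satisfy this, so Group B.
[power: 7, tag: R, source: north, band: beta]: source is north — matches, so Group A.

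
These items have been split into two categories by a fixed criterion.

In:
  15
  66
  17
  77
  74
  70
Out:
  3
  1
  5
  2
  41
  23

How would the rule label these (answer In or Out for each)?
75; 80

In, In

The distinguishing property — digit sum ≥ 6 — holds for all the 'In' cases and none of the 'Out' cases.
75: digit sum 7+5 = 12, qualifies → In.
80: digit sum 8+0 = 8, qualifies → In.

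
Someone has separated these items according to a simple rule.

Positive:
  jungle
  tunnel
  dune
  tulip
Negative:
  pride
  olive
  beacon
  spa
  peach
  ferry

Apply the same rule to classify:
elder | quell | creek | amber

The distinguishing property — contains 'u' — holds for all the 'Positive' cases and none of the 'Negative' cases.

Negative, Positive, Negative, Negative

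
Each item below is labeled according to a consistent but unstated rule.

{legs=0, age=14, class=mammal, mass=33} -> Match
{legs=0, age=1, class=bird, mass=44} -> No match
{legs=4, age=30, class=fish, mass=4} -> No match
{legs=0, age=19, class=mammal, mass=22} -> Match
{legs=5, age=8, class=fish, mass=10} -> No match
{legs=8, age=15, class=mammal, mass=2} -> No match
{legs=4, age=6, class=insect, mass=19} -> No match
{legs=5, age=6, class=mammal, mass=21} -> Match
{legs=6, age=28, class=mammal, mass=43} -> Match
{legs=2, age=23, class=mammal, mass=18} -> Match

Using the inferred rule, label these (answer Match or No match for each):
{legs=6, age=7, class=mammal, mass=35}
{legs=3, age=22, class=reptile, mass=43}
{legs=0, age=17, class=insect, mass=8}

Match, No match, No match

The classifier is using: class is mammal AND legs ≤ 6.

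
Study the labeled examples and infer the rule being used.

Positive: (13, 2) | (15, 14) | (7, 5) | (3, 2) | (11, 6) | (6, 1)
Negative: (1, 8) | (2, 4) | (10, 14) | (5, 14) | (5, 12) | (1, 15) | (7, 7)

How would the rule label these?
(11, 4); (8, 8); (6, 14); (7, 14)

One predicate separates the groups cleanly: first > second.
(11, 4): 11 > 4, matches → Positive. (8, 8): 8 = 8, does not satisfy this → Negative. (6, 14): 6 < 14, does not satisfy this → Negative. (7, 14): 7 < 14, does not satisfy this → Negative.

Positive, Negative, Negative, Negative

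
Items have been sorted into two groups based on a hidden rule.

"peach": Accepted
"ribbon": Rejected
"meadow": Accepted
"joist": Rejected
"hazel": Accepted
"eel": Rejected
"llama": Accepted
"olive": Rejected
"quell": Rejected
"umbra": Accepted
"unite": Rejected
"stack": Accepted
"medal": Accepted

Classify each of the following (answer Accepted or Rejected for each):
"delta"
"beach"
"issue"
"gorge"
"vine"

Accepted, Accepted, Rejected, Rejected, Rejected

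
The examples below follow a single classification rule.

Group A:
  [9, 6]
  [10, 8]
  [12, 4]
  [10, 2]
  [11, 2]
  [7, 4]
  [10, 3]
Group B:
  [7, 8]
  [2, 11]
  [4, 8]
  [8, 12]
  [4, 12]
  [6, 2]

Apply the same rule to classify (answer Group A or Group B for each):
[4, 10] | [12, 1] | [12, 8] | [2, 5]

Group B, Group A, Group A, Group B

Rule: first > second AND sum ≥ 11. This holds for each 'Group A' example and fails for each 'Group B' one.
[4, 10]: 4 < 10, 4+10 = 14, fails the rule → Group B.
[12, 1]: 12 > 1, 12+1 = 13, has this property → Group A.
[12, 8]: 12 > 8, 12+8 = 20, has this property → Group A.
[2, 5]: 2 < 5, 2+5 = 7, fails the rule → Group B.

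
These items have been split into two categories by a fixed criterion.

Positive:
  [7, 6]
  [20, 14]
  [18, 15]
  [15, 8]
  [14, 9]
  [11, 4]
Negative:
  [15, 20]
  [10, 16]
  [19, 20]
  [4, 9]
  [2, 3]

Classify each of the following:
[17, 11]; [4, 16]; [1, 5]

Positive, Negative, Negative

The classifier is using: first > second.
[17, 11] → 17 > 11 → Positive.
[4, 16] → 4 < 16 → Negative.
[1, 5] → 1 < 5 → Negative.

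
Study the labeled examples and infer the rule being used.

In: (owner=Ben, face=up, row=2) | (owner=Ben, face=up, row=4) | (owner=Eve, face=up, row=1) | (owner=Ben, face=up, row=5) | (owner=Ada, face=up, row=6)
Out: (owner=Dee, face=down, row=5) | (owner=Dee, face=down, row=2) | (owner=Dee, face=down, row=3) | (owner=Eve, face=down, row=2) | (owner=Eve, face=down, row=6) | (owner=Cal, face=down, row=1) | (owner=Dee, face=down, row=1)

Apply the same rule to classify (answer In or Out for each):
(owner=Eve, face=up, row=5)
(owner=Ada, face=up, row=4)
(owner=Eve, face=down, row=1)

The distinguishing property — face is up — holds for all the 'In' cases and none of the 'Out' cases.
(owner=Eve, face=up, row=5) — face is up, hence In.
(owner=Ada, face=up, row=4) — face is up, hence In.
(owner=Eve, face=down, row=1) — face is down, hence Out.

In, In, Out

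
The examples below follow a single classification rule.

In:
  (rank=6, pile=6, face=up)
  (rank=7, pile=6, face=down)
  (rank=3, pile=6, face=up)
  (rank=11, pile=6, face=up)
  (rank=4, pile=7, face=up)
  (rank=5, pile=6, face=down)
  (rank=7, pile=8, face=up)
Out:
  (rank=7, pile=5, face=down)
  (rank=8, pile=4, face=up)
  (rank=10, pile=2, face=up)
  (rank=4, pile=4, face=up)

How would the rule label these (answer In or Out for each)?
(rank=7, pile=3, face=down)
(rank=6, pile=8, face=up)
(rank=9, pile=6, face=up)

The classifier is using: pile ≥ 6.
Out: (rank=7, pile=3, face=down), since pile = 3. In: (rank=6, pile=8, face=up), since pile = 8. In: (rank=9, pile=6, face=up), since pile = 6.

Out, In, In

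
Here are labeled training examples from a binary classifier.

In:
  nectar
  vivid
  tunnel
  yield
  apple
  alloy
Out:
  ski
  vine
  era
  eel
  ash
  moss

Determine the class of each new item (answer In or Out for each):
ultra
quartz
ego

In, In, Out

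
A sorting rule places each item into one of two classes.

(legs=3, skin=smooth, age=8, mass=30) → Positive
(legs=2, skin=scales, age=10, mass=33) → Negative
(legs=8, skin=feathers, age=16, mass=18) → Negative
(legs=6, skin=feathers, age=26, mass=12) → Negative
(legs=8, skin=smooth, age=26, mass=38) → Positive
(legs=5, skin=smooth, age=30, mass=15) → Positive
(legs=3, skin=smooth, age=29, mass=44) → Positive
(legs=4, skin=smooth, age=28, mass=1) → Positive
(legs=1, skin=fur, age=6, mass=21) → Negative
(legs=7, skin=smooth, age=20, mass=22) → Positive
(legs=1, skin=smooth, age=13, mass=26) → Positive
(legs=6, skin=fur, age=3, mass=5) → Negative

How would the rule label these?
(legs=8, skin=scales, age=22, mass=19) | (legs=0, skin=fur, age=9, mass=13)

Negative, Negative

Rule: skin is smooth. This holds for each 'Positive' example and fails for each 'Negative' one.
(legs=8, skin=scales, age=22, mass=19) → skin is scales → Negative. (legs=0, skin=fur, age=9, mass=13) → skin is fur → Negative.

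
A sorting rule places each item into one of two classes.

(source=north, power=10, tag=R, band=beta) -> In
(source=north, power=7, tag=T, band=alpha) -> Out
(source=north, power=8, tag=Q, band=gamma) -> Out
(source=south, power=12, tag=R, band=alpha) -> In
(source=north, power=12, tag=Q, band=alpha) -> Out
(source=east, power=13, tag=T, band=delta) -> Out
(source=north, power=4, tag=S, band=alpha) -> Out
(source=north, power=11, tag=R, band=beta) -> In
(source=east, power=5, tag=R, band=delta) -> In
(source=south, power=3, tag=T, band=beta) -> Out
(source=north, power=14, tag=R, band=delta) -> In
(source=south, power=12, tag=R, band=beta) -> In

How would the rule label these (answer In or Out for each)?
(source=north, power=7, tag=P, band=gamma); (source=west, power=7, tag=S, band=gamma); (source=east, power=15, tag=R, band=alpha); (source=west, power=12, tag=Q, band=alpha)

Comparing the two groups points to one rule — tag is R.
(source=north, power=7, tag=P, band=gamma) — tag is P, hence Out. (source=west, power=7, tag=S, band=gamma) — tag is S, hence Out. (source=east, power=15, tag=R, band=alpha) — tag is R, hence In. (source=west, power=12, tag=Q, band=alpha) — tag is Q, hence Out.

Out, Out, In, Out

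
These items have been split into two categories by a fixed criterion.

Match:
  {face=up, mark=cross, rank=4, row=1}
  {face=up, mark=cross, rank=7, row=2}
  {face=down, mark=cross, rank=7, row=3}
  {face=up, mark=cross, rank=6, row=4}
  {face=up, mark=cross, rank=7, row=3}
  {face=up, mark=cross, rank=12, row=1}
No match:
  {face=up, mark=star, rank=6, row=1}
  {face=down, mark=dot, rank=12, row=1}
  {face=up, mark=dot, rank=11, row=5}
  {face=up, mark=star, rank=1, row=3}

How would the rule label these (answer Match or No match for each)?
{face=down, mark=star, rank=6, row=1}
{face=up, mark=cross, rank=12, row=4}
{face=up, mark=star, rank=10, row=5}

No match, Match, No match

Comparing the two groups points to one rule — mark is cross.
No match: {face=down, mark=star, rank=6, row=1}, since mark is star. Match: {face=up, mark=cross, rank=12, row=4}, since mark is cross. No match: {face=up, mark=star, rank=10, row=5}, since mark is star.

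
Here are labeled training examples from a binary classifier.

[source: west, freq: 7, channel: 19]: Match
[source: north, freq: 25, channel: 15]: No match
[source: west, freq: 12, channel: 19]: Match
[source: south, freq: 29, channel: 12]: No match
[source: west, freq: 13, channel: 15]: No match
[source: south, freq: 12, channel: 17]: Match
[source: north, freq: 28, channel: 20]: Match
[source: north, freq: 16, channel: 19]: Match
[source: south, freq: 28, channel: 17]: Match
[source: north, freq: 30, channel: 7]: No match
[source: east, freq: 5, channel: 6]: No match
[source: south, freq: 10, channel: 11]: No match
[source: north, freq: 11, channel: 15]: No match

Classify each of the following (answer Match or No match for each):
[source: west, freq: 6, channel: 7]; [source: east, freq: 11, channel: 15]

No match, No match

The classifier is using: channel ≥ 17.
[source: west, freq: 6, channel: 7]: No match (channel = 7).
[source: east, freq: 11, channel: 15]: No match (channel = 15).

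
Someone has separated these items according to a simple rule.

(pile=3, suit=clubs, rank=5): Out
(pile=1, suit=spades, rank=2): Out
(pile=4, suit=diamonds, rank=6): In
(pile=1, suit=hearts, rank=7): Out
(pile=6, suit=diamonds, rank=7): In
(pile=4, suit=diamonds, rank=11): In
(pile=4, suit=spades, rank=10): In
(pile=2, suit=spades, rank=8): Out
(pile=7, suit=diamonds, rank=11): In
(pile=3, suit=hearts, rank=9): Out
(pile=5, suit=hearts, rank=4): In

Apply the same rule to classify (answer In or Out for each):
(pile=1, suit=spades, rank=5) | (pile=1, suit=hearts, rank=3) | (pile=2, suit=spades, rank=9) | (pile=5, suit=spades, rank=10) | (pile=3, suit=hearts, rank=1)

Out, Out, Out, In, Out

One predicate separates the groups cleanly: pile ≥ 4.
(pile=1, suit=spades, rank=5) — pile = 1, hence Out.
(pile=1, suit=hearts, rank=3) — pile = 1, hence Out.
(pile=2, suit=spades, rank=9) — pile = 2, hence Out.
(pile=5, suit=spades, rank=10) — pile = 5, hence In.
(pile=3, suit=hearts, rank=1) — pile = 3, hence Out.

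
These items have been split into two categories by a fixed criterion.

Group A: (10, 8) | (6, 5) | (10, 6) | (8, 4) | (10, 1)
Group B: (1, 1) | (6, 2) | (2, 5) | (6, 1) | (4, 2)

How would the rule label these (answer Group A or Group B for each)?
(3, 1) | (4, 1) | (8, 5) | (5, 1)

Group B, Group B, Group A, Group B

The distinguishing property — sum ≥ 11 — holds for all the 'Group A' cases and none of the 'Group B' cases.
(3, 1): 3+1 = 4 — does not pass, so Group B. (4, 1): 4+1 = 5 — does not pass, so Group B. (8, 5): 8+5 = 13 — qualifies, so Group A. (5, 1): 5+1 = 6 — does not pass, so Group B.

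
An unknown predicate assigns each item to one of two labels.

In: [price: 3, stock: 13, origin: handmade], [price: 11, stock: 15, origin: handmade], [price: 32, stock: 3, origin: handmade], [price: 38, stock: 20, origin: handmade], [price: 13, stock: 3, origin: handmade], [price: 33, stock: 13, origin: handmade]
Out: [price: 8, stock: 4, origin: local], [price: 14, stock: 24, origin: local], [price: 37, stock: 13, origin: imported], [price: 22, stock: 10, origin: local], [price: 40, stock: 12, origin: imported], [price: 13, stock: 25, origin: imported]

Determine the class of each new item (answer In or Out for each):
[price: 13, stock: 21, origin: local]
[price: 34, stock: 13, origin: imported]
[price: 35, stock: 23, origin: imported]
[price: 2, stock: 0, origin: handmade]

Out, Out, Out, In

The common property of the 'In' items is: origin is handmade. No 'Out' item has it.
[price: 13, stock: 21, origin: local] — origin is local, hence Out. [price: 34, stock: 13, origin: imported] — origin is imported, hence Out. [price: 35, stock: 23, origin: imported] — origin is imported, hence Out. [price: 2, stock: 0, origin: handmade] — origin is handmade, hence In.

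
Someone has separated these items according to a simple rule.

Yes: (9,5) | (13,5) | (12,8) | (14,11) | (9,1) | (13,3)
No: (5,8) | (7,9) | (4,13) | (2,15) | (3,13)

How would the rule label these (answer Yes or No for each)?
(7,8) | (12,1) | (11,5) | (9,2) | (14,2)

The classifier is using: first > second.

No, Yes, Yes, Yes, Yes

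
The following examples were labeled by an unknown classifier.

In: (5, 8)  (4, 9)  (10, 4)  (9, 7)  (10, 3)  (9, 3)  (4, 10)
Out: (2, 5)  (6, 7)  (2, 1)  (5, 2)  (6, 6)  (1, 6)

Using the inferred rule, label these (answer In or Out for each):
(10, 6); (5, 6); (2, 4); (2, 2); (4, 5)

In, Out, Out, Out, Out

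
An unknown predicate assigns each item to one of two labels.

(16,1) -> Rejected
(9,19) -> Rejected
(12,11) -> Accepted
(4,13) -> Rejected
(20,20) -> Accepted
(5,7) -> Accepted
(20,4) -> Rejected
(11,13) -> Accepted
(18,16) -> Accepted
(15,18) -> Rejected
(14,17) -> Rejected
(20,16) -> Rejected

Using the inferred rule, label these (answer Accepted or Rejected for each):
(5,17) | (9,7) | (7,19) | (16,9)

Rejected, Accepted, Rejected, Rejected

The simplest hypothesis consistent with all the labels is: |first − second| ≤ 2.
(5,17): |5−17| = 12 — fails the rule, so Rejected. (9,7): |9−7| = 2 — qualifies, so Accepted. (7,19): |7−19| = 12 — fails the rule, so Rejected. (16,9): |16−9| = 7 — fails the rule, so Rejected.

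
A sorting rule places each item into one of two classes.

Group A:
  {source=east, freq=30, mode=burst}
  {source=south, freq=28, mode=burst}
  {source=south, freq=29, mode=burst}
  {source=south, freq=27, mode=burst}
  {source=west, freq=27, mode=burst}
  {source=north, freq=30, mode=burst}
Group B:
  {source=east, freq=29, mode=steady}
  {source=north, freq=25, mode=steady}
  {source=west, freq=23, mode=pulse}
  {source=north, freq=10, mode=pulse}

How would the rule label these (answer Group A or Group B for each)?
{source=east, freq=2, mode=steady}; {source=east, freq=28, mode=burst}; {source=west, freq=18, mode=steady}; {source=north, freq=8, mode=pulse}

Rule: mode is burst. This holds for each 'Group A' example and fails for each 'Group B' one.
{source=east, freq=2, mode=steady} → mode is steady → Group B.
{source=east, freq=28, mode=burst} → mode is burst → Group A.
{source=west, freq=18, mode=steady} → mode is steady → Group B.
{source=north, freq=8, mode=pulse} → mode is pulse → Group B.

Group B, Group A, Group B, Group B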